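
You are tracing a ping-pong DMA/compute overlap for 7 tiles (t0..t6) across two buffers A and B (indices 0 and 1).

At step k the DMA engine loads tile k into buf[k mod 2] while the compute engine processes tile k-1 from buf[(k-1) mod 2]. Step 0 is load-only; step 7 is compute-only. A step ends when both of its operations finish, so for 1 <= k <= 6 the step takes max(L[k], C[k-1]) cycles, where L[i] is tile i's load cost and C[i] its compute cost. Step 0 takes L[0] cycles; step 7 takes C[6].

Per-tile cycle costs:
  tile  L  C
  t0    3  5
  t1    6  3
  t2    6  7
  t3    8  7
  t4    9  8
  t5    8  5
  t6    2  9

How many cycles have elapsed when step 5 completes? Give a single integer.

k=0 load=t0/3c comp=- wait=3 total=3
k=1 load=t1/6c comp=t0/5c wait=6 total=9
k=2 load=t2/6c comp=t1/3c wait=6 total=15
k=3 load=t3/8c comp=t2/7c wait=8 total=23
k=4 load=t4/9c comp=t3/7c wait=9 total=32
k=5 load=t5/8c comp=t4/8c wait=8 total=40
k=6 load=t6/2c comp=t5/5c wait=5 total=45
k=7 load=- comp=t6/9c wait=9 total=54

end_cycle[5] = 40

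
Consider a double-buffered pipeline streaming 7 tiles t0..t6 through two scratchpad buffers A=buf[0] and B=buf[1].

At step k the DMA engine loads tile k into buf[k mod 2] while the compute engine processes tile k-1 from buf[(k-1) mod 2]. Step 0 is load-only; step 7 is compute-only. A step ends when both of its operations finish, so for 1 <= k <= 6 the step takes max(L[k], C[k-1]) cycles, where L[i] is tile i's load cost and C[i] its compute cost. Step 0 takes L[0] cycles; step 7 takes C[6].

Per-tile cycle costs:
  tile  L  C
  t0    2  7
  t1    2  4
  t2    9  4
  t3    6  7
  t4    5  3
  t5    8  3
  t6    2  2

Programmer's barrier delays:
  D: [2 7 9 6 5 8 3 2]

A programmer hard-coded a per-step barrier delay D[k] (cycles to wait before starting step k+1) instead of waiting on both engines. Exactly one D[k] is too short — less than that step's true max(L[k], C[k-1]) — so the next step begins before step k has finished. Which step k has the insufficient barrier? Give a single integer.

hazard at step 4

step 0: need L[0]=2 = 2; D[0]=2 ok
step 1: need max(L[1]=2,C[0]=7) = 7; D[1]=7 ok
step 2: need max(L[2]=9,C[1]=4) = 9; D[2]=9 ok
step 3: need max(L[3]=6,C[2]=4) = 6; D[3]=6 ok
step 4: need max(L[4]=5,C[3]=7) = 7; D[4]=5 SHORT
step 5: need max(L[5]=8,C[4]=3) = 8; D[5]=8 ok
step 6: need max(L[6]=2,C[5]=3) = 3; D[6]=3 ok
step 7: need C[6]=2 = 2; D[7]=2 ok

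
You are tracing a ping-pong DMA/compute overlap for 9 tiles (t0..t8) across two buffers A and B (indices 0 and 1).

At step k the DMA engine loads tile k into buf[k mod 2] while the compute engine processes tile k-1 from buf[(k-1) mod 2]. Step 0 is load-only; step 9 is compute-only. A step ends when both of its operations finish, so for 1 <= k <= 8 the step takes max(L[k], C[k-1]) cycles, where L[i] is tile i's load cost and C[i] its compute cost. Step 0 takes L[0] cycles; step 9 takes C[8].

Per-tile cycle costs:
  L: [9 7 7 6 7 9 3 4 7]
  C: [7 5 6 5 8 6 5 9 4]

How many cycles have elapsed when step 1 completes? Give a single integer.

end_cycle[1] = 16

  0. 9=9c; end=9; A:t0 B:-
  1. max(7,7)=7c; end=16; A:t0 B:t1
  2. max(7,5)=7c; end=23; A:t2 B:t1
  3. max(6,6)=6c; end=29; A:t2 B:t3
  4. max(7,5)=7c; end=36; A:t4 B:t3
  5. max(9,8)=9c; end=45; A:t4 B:t5
  6. max(3,6)=6c; end=51; A:t6 B:t5
  7. max(4,5)=5c; end=56; A:t6 B:t7
  8. max(7,9)=9c; end=65; A:t8 B:t7
  9. 4=4c; end=69; A:t8 B:t7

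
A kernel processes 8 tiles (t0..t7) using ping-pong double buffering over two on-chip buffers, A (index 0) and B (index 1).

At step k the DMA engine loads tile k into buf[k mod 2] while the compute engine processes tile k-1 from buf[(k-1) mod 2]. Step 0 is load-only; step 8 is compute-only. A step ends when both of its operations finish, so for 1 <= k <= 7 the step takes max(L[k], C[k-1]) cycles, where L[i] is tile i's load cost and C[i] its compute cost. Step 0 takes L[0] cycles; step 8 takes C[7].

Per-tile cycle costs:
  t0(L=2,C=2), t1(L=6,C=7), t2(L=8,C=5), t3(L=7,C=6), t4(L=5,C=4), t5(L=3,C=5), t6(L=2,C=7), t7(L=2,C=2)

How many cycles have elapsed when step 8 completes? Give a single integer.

step 0: L[0]=2 → dur=2, Σ=2 | A=load:t0 B=idle [load-only]
step 1: L[1]=6 C[0]=2 → dur=6, Σ=8 | A=compute:t0 B=load:t1 [load-bound]
step 2: L[2]=8 C[1]=7 → dur=8, Σ=16 | A=load:t2 B=compute:t1 [load-bound]
step 3: L[3]=7 C[2]=5 → dur=7, Σ=23 | A=compute:t2 B=load:t3 [load-bound]
step 4: L[4]=5 C[3]=6 → dur=6, Σ=29 | A=load:t4 B=compute:t3 [compute-bound]
step 5: L[5]=3 C[4]=4 → dur=4, Σ=33 | A=compute:t4 B=load:t5 [compute-bound]
step 6: L[6]=2 C[5]=5 → dur=5, Σ=38 | A=load:t6 B=compute:t5 [compute-bound]
step 7: L[7]=2 C[6]=7 → dur=7, Σ=45 | A=compute:t6 B=load:t7 [compute-bound]
step 8: C[7]=2 → dur=2, Σ=47 | A=idle B=compute:t7 [compute-only]

end_cycle[8] = 47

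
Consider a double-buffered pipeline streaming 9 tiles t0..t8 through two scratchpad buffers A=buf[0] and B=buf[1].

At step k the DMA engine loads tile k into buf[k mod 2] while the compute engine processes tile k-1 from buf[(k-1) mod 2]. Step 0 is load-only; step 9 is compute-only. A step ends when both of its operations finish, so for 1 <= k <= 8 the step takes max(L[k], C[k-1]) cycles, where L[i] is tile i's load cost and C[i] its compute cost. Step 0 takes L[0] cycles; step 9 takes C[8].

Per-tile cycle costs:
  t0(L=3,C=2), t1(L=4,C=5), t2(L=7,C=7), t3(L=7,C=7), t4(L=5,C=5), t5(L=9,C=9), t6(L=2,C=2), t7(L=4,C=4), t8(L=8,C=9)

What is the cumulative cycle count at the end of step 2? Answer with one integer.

  0. 3=3c; end=3; A:t0 B:-
  1. max(4,2)=4c; end=7; A:t0 B:t1
  2. max(7,5)=7c; end=14; A:t2 B:t1
  3. max(7,7)=7c; end=21; A:t2 B:t3
  4. max(5,7)=7c; end=28; A:t4 B:t3
  5. max(9,5)=9c; end=37; A:t4 B:t5
  6. max(2,9)=9c; end=46; A:t6 B:t5
  7. max(4,2)=4c; end=50; A:t6 B:t7
  8. max(8,4)=8c; end=58; A:t8 B:t7
  9. 9=9c; end=67; A:t8 B:t7

end_cycle[2] = 14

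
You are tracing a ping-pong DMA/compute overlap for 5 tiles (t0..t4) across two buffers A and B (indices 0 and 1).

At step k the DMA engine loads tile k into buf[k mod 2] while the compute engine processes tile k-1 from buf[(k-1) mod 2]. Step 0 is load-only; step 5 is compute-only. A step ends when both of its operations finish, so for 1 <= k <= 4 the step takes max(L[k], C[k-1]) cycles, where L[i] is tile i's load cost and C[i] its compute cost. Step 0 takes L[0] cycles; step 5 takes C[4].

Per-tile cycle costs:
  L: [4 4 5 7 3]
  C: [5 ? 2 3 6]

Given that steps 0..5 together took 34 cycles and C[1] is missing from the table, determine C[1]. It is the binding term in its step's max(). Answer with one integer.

step 0 | dur = L[0]=4 = 4
step 1 | dur = max(L[1]=4, C[0]=5) = 5
step 2 | dur = max(L[2]=5, C[1]=?) = C[1]  (unknown; binding)
step 3 | dur = max(L[3]=7, C[2]=2) = 7
step 4 | dur = max(L[4]=3, C[3]=3) = 3
step 5 | dur = C[4]=6 = 6
sum of known step durations = 25
dur[2] = total - known = 34 - 25 = 9
C[1] is the binding max in step 2, so C[1] = dur[2] = 9

C[1] = 9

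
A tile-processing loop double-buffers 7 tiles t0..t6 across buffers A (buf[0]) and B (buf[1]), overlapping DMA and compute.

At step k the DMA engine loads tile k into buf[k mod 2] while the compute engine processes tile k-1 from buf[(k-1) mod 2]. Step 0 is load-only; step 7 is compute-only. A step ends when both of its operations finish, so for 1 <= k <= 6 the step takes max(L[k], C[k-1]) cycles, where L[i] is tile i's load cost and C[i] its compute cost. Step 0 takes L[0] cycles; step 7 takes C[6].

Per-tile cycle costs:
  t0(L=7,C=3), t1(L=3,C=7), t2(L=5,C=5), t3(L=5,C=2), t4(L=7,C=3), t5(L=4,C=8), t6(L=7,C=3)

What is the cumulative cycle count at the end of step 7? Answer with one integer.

k=0 load=t0/7c comp=- wait=7 total=7
k=1 load=t1/3c comp=t0/3c wait=3 total=10
k=2 load=t2/5c comp=t1/7c wait=7 total=17
k=3 load=t3/5c comp=t2/5c wait=5 total=22
k=4 load=t4/7c comp=t3/2c wait=7 total=29
k=5 load=t5/4c comp=t4/3c wait=4 total=33
k=6 load=t6/7c comp=t5/8c wait=8 total=41
k=7 load=- comp=t6/3c wait=3 total=44

end_cycle[7] = 44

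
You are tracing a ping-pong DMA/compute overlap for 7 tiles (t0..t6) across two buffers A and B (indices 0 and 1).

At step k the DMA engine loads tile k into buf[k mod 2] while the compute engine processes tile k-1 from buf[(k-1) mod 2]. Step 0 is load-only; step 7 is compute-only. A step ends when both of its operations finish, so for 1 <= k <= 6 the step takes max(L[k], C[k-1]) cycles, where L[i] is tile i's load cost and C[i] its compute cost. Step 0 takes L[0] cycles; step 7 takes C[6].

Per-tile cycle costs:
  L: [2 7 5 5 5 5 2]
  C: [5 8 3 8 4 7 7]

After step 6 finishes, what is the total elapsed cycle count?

end_cycle[6] = 42

  0. 2=2c; end=2; A:t0 B:-
  1. max(7,5)=7c; end=9; A:t0 B:t1
  2. max(5,8)=8c; end=17; A:t2 B:t1
  3. max(5,3)=5c; end=22; A:t2 B:t3
  4. max(5,8)=8c; end=30; A:t4 B:t3
  5. max(5,4)=5c; end=35; A:t4 B:t5
  6. max(2,7)=7c; end=42; A:t6 B:t5
  7. 7=7c; end=49; A:t6 B:t5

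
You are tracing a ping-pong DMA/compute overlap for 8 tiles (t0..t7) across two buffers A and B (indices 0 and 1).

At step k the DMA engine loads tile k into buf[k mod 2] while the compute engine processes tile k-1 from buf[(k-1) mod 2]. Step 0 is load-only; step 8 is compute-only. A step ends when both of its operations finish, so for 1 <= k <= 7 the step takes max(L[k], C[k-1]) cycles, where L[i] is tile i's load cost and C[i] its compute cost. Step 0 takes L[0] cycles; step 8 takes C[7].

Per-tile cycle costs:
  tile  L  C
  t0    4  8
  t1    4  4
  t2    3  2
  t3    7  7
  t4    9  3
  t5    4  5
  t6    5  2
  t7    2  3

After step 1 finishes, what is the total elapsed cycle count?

end_cycle[1] = 12

[0] DMA t0→A (4c) ∥ CU idle ⇒ 4c, clock 4
[1] DMA t1→B (4c) ∥ CU A:t0 (8c) ⇒ 8c, clock 12
[2] DMA t2→A (3c) ∥ CU B:t1 (4c) ⇒ 4c, clock 16
[3] DMA t3→B (7c) ∥ CU A:t2 (2c) ⇒ 7c, clock 23
[4] DMA t4→A (9c) ∥ CU B:t3 (7c) ⇒ 9c, clock 32
[5] DMA t5→B (4c) ∥ CU A:t4 (3c) ⇒ 4c, clock 36
[6] DMA t6→A (5c) ∥ CU B:t5 (5c) ⇒ 5c, clock 41
[7] DMA t7→B (2c) ∥ CU A:t6 (2c) ⇒ 2c, clock 43
[8] DMA idle ∥ CU B:t7 (3c) ⇒ 3c, clock 46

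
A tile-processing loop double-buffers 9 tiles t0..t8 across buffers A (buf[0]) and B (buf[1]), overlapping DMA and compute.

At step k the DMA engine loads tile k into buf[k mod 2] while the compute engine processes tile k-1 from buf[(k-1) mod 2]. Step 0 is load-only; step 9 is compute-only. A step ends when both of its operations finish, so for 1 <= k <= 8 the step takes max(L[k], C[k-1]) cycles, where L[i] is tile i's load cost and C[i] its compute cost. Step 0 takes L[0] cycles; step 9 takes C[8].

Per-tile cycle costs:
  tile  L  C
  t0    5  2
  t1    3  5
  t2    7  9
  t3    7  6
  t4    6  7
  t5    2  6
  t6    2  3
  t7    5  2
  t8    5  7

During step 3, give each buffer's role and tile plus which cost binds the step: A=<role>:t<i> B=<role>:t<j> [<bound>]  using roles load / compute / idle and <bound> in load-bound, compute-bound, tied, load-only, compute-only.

k=0 load=t0/5c comp=- wait=5 total=5
k=1 load=t1/3c comp=t0/2c wait=3 total=8
k=2 load=t2/7c comp=t1/5c wait=7 total=15
k=3 load=t3/7c comp=t2/9c wait=9 total=24
k=4 load=t4/6c comp=t3/6c wait=6 total=30
k=5 load=t5/2c comp=t4/7c wait=7 total=37
k=6 load=t6/2c comp=t5/6c wait=6 total=43
k=7 load=t7/5c comp=t6/3c wait=5 total=48
k=8 load=t8/5c comp=t7/2c wait=5 total=53
k=9 load=- comp=t8/7c wait=7 total=60

step 3: A=compute:t2 B=load:t3 [compute-bound]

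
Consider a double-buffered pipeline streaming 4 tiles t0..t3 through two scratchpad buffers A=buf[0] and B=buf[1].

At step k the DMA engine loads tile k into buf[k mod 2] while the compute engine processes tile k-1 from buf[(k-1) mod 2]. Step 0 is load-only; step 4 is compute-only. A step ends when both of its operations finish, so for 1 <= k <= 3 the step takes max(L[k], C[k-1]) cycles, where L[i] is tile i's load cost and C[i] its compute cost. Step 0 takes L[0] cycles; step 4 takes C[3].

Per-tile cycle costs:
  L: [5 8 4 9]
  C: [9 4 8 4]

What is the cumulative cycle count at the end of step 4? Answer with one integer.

  0. 5=5c; end=5; A:t0 B:-
  1. max(8,9)=9c; end=14; A:t0 B:t1
  2. max(4,4)=4c; end=18; A:t2 B:t1
  3. max(9,8)=9c; end=27; A:t2 B:t3
  4. 4=4c; end=31; A:t2 B:t3

end_cycle[4] = 31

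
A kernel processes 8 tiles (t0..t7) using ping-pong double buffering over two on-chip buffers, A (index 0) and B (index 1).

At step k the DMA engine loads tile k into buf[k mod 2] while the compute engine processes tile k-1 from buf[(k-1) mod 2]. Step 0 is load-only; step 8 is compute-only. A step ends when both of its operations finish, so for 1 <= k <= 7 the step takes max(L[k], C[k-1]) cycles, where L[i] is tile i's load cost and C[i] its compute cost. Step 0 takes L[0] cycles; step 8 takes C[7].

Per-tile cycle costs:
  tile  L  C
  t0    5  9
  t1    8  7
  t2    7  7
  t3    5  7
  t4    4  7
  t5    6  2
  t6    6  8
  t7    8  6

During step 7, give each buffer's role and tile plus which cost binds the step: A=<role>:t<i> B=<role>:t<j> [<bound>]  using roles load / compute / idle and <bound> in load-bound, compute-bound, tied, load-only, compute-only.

k=0 load=t0/5c comp=- wait=5 total=5
k=1 load=t1/8c comp=t0/9c wait=9 total=14
k=2 load=t2/7c comp=t1/7c wait=7 total=21
k=3 load=t3/5c comp=t2/7c wait=7 total=28
k=4 load=t4/4c comp=t3/7c wait=7 total=35
k=5 load=t5/6c comp=t4/7c wait=7 total=42
k=6 load=t6/6c comp=t5/2c wait=6 total=48
k=7 load=t7/8c comp=t6/8c wait=8 total=56
k=8 load=- comp=t7/6c wait=6 total=62

step 7: A=compute:t6 B=load:t7 [tied]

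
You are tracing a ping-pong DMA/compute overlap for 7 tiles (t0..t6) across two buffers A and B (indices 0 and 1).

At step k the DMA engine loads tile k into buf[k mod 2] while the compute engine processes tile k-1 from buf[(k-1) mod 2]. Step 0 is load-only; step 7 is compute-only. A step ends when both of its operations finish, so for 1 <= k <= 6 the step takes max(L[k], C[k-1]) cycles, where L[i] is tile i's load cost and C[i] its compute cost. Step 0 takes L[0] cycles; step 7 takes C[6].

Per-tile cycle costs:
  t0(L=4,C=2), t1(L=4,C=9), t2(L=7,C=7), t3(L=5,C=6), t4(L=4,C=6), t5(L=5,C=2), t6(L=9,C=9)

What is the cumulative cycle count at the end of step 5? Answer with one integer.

step 0: L[0]=4 → dur=4, Σ=4 | A=load:t0 B=idle [load-only]
step 1: L[1]=4 C[0]=2 → dur=4, Σ=8 | A=compute:t0 B=load:t1 [load-bound]
step 2: L[2]=7 C[1]=9 → dur=9, Σ=17 | A=load:t2 B=compute:t1 [compute-bound]
step 3: L[3]=5 C[2]=7 → dur=7, Σ=24 | A=compute:t2 B=load:t3 [compute-bound]
step 4: L[4]=4 C[3]=6 → dur=6, Σ=30 | A=load:t4 B=compute:t3 [compute-bound]
step 5: L[5]=5 C[4]=6 → dur=6, Σ=36 | A=compute:t4 B=load:t5 [compute-bound]
step 6: L[6]=9 C[5]=2 → dur=9, Σ=45 | A=load:t6 B=compute:t5 [load-bound]
step 7: C[6]=9 → dur=9, Σ=54 | A=compute:t6 B=idle [compute-only]

end_cycle[5] = 36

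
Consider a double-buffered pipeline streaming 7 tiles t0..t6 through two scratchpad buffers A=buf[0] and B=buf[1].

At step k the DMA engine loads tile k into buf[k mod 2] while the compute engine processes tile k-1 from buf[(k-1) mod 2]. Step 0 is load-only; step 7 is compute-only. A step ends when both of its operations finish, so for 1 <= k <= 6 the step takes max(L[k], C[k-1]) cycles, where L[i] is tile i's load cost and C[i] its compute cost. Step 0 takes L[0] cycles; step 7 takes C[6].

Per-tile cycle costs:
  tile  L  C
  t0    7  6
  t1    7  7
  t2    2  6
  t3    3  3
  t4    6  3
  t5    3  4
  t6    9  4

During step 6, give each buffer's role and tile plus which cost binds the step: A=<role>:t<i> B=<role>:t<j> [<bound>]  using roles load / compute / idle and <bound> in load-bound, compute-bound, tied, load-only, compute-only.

step 6: A=load:t6 B=compute:t5 [load-bound]

[0] DMA t0→A (7c) ∥ CU idle ⇒ 7c, clock 7
[1] DMA t1→B (7c) ∥ CU A:t0 (6c) ⇒ 7c, clock 14
[2] DMA t2→A (2c) ∥ CU B:t1 (7c) ⇒ 7c, clock 21
[3] DMA t3→B (3c) ∥ CU A:t2 (6c) ⇒ 6c, clock 27
[4] DMA t4→A (6c) ∥ CU B:t3 (3c) ⇒ 6c, clock 33
[5] DMA t5→B (3c) ∥ CU A:t4 (3c) ⇒ 3c, clock 36
[6] DMA t6→A (9c) ∥ CU B:t5 (4c) ⇒ 9c, clock 45
[7] DMA idle ∥ CU A:t6 (4c) ⇒ 4c, clock 49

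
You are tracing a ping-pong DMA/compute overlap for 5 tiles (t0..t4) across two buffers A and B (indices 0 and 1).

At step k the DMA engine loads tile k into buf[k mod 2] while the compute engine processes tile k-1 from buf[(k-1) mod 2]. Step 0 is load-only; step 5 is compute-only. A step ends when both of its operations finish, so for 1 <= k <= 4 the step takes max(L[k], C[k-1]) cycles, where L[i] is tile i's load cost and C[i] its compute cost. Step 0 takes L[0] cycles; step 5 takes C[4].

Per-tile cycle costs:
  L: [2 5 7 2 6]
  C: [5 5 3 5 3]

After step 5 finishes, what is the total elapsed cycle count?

end_cycle[5] = 26

step 0: L[0]=2 → dur=2, Σ=2 | A=load:t0 B=idle [load-only]
step 1: L[1]=5 C[0]=5 → dur=5, Σ=7 | A=compute:t0 B=load:t1 [tied]
step 2: L[2]=7 C[1]=5 → dur=7, Σ=14 | A=load:t2 B=compute:t1 [load-bound]
step 3: L[3]=2 C[2]=3 → dur=3, Σ=17 | A=compute:t2 B=load:t3 [compute-bound]
step 4: L[4]=6 C[3]=5 → dur=6, Σ=23 | A=load:t4 B=compute:t3 [load-bound]
step 5: C[4]=3 → dur=3, Σ=26 | A=compute:t4 B=idle [compute-only]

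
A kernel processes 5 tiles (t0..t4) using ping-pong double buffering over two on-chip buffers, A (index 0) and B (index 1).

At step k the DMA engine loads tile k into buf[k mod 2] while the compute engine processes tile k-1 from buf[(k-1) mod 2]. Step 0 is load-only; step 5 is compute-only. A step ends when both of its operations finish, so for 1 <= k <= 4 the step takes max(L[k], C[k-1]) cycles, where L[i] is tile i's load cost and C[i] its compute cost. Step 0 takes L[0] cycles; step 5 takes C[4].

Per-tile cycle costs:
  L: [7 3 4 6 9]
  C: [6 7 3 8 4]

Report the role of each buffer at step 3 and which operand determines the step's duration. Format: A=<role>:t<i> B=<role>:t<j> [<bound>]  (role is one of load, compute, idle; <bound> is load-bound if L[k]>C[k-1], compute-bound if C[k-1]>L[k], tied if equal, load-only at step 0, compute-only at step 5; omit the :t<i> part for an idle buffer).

[0] DMA t0→A (7c) ∥ CU idle ⇒ 7c, clock 7
[1] DMA t1→B (3c) ∥ CU A:t0 (6c) ⇒ 6c, clock 13
[2] DMA t2→A (4c) ∥ CU B:t1 (7c) ⇒ 7c, clock 20
[3] DMA t3→B (6c) ∥ CU A:t2 (3c) ⇒ 6c, clock 26
[4] DMA t4→A (9c) ∥ CU B:t3 (8c) ⇒ 9c, clock 35
[5] DMA idle ∥ CU A:t4 (4c) ⇒ 4c, clock 39

step 3: A=compute:t2 B=load:t3 [load-bound]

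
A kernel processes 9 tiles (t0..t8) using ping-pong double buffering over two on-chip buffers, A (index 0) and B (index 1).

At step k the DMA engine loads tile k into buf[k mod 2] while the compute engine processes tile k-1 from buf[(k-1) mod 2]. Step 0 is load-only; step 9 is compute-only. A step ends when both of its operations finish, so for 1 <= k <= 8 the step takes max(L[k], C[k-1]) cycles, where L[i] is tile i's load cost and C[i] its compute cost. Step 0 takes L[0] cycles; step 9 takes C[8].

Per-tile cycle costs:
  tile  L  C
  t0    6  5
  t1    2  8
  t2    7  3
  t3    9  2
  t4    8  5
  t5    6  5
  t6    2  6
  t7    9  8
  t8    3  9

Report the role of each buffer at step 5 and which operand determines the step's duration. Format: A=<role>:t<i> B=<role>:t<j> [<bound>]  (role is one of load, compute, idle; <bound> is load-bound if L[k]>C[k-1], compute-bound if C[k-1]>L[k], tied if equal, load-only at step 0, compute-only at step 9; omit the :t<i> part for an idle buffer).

step 5: A=compute:t4 B=load:t5 [load-bound]

step 0: L[0]=6 → dur=6, Σ=6 | A=load:t0 B=idle [load-only]
step 1: L[1]=2 C[0]=5 → dur=5, Σ=11 | A=compute:t0 B=load:t1 [compute-bound]
step 2: L[2]=7 C[1]=8 → dur=8, Σ=19 | A=load:t2 B=compute:t1 [compute-bound]
step 3: L[3]=9 C[2]=3 → dur=9, Σ=28 | A=compute:t2 B=load:t3 [load-bound]
step 4: L[4]=8 C[3]=2 → dur=8, Σ=36 | A=load:t4 B=compute:t3 [load-bound]
step 5: L[5]=6 C[4]=5 → dur=6, Σ=42 | A=compute:t4 B=load:t5 [load-bound]
step 6: L[6]=2 C[5]=5 → dur=5, Σ=47 | A=load:t6 B=compute:t5 [compute-bound]
step 7: L[7]=9 C[6]=6 → dur=9, Σ=56 | A=compute:t6 B=load:t7 [load-bound]
step 8: L[8]=3 C[7]=8 → dur=8, Σ=64 | A=load:t8 B=compute:t7 [compute-bound]
step 9: C[8]=9 → dur=9, Σ=73 | A=compute:t8 B=idle [compute-only]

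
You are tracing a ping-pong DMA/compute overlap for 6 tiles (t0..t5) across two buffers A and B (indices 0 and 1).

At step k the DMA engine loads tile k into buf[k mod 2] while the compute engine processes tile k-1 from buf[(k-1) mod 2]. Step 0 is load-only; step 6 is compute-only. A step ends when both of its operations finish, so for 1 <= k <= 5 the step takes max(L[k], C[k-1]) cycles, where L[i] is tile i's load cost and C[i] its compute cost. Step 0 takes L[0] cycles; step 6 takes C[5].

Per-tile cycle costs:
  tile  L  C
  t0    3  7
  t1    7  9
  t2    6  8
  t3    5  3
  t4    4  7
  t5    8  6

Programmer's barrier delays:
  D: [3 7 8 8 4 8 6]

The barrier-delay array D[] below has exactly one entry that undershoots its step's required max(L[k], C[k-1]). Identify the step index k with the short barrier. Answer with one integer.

hazard at step 2

[0] required=L[0]=3=3 vs D=3 ok
[1] required=max(L[1]=7,C[0]=7)=7 vs D=7 ok
[2] required=max(L[2]=6,C[1]=9)=9 vs D=8 SHORT
[3] required=max(L[3]=5,C[2]=8)=8 vs D=8 ok
[4] required=max(L[4]=4,C[3]=3)=4 vs D=4 ok
[5] required=max(L[5]=8,C[4]=7)=8 vs D=8 ok
[6] required=C[5]=6=6 vs D=6 ok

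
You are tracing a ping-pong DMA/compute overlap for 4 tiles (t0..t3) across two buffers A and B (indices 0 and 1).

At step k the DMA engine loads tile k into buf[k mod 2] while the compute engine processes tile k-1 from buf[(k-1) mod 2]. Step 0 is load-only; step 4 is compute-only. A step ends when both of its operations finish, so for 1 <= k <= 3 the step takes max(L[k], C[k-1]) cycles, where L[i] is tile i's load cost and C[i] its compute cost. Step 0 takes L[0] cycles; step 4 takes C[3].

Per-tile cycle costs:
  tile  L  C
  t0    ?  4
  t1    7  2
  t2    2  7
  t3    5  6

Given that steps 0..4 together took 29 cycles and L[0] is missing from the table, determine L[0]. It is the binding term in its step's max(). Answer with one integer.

L[0] = 7

step 0: dur = L[0]=? = L[0]  (unknown; binding)
step 1: dur = max(L[1]=7, C[0]=4) = 7
step 2: dur = max(L[2]=2, C[1]=2) = 2
step 3: dur = max(L[3]=5, C[2]=7) = 7
step 4: dur = C[3]=6 = 6
sum of known step durations = 22
dur[0] = total - known = 29 - 22 = 7
L[0] is the binding max in step 0, so L[0] = dur[0] = 7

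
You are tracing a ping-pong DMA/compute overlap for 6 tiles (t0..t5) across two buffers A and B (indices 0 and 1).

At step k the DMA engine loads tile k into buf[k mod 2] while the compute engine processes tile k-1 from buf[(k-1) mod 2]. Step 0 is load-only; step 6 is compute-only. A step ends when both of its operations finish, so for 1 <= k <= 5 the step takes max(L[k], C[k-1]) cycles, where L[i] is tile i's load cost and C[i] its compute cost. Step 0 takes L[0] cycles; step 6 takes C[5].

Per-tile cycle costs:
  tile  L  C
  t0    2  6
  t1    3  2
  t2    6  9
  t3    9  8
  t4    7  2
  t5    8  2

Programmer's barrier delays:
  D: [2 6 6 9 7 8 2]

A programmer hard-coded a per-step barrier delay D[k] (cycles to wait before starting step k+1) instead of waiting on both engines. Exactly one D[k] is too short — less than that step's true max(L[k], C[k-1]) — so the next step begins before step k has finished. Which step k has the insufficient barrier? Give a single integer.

step 0: need L[0]=2 = 2; D[0]=2 ok
step 1: need max(L[1]=3,C[0]=6) = 6; D[1]=6 ok
step 2: need max(L[2]=6,C[1]=2) = 6; D[2]=6 ok
step 3: need max(L[3]=9,C[2]=9) = 9; D[3]=9 ok
step 4: need max(L[4]=7,C[3]=8) = 8; D[4]=7 SHORT
step 5: need max(L[5]=8,C[4]=2) = 8; D[5]=8 ok
step 6: need C[5]=2 = 2; D[6]=2 ok

hazard at step 4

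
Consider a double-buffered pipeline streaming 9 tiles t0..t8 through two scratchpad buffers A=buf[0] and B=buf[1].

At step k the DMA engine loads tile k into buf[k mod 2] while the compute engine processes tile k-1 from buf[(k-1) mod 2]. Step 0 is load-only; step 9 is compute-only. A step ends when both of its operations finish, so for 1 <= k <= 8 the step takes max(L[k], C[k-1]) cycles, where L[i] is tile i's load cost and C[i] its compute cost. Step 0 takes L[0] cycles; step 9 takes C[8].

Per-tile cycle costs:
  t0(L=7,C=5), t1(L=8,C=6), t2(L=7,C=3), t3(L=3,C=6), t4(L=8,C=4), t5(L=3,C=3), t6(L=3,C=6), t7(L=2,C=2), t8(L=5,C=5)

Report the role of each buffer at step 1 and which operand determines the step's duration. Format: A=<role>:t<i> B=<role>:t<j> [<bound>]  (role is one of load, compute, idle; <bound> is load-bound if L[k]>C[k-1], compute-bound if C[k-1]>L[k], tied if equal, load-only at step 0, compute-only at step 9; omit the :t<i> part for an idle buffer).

step 1: A=compute:t0 B=load:t1 [load-bound]

k=0 load=t0/7c comp=- wait=7 total=7
k=1 load=t1/8c comp=t0/5c wait=8 total=15
k=2 load=t2/7c comp=t1/6c wait=7 total=22
k=3 load=t3/3c comp=t2/3c wait=3 total=25
k=4 load=t4/8c comp=t3/6c wait=8 total=33
k=5 load=t5/3c comp=t4/4c wait=4 total=37
k=6 load=t6/3c comp=t5/3c wait=3 total=40
k=7 load=t7/2c comp=t6/6c wait=6 total=46
k=8 load=t8/5c comp=t7/2c wait=5 total=51
k=9 load=- comp=t8/5c wait=5 total=56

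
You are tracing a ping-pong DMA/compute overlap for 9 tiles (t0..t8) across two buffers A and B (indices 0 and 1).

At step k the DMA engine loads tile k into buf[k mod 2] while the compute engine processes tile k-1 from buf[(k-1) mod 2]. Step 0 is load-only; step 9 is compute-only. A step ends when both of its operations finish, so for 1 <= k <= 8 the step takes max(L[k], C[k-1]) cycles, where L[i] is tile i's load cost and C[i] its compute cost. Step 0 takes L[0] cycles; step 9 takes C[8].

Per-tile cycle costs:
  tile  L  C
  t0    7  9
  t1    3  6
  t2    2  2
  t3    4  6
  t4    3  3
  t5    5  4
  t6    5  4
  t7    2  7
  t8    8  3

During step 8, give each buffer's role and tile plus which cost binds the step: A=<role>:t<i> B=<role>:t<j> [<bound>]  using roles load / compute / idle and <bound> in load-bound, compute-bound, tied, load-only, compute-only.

k=0 load=t0/7c comp=- wait=7 total=7
k=1 load=t1/3c comp=t0/9c wait=9 total=16
k=2 load=t2/2c comp=t1/6c wait=6 total=22
k=3 load=t3/4c comp=t2/2c wait=4 total=26
k=4 load=t4/3c comp=t3/6c wait=6 total=32
k=5 load=t5/5c comp=t4/3c wait=5 total=37
k=6 load=t6/5c comp=t5/4c wait=5 total=42
k=7 load=t7/2c comp=t6/4c wait=4 total=46
k=8 load=t8/8c comp=t7/7c wait=8 total=54
k=9 load=- comp=t8/3c wait=3 total=57

step 8: A=load:t8 B=compute:t7 [load-bound]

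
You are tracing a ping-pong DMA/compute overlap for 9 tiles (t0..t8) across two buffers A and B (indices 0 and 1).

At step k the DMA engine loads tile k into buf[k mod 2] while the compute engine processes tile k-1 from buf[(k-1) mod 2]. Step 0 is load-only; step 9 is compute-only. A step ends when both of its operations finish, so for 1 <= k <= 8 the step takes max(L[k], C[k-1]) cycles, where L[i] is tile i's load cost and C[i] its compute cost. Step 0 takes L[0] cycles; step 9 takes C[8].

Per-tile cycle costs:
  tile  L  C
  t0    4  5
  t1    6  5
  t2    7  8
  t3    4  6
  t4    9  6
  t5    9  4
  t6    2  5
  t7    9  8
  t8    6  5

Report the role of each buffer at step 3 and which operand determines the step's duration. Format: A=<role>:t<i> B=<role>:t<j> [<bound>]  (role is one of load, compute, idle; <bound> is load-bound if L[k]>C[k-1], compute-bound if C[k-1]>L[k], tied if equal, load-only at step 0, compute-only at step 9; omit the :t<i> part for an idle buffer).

[0] DMA t0→A (4c) ∥ CU idle ⇒ 4c, clock 4
[1] DMA t1→B (6c) ∥ CU A:t0 (5c) ⇒ 6c, clock 10
[2] DMA t2→A (7c) ∥ CU B:t1 (5c) ⇒ 7c, clock 17
[3] DMA t3→B (4c) ∥ CU A:t2 (8c) ⇒ 8c, clock 25
[4] DMA t4→A (9c) ∥ CU B:t3 (6c) ⇒ 9c, clock 34
[5] DMA t5→B (9c) ∥ CU A:t4 (6c) ⇒ 9c, clock 43
[6] DMA t6→A (2c) ∥ CU B:t5 (4c) ⇒ 4c, clock 47
[7] DMA t7→B (9c) ∥ CU A:t6 (5c) ⇒ 9c, clock 56
[8] DMA t8→A (6c) ∥ CU B:t7 (8c) ⇒ 8c, clock 64
[9] DMA idle ∥ CU A:t8 (5c) ⇒ 5c, clock 69

step 3: A=compute:t2 B=load:t3 [compute-bound]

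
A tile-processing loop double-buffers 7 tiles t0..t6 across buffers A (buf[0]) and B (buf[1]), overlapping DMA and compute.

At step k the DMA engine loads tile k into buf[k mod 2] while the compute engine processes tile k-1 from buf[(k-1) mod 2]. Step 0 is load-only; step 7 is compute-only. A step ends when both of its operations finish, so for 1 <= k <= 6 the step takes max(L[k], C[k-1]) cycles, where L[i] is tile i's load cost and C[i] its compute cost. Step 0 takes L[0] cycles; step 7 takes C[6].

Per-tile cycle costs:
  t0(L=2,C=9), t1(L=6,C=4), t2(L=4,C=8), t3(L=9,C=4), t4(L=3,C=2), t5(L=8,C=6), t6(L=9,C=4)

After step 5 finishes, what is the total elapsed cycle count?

end_cycle[5] = 36

[0] DMA t0→A (2c) ∥ CU idle ⇒ 2c, clock 2
[1] DMA t1→B (6c) ∥ CU A:t0 (9c) ⇒ 9c, clock 11
[2] DMA t2→A (4c) ∥ CU B:t1 (4c) ⇒ 4c, clock 15
[3] DMA t3→B (9c) ∥ CU A:t2 (8c) ⇒ 9c, clock 24
[4] DMA t4→A (3c) ∥ CU B:t3 (4c) ⇒ 4c, clock 28
[5] DMA t5→B (8c) ∥ CU A:t4 (2c) ⇒ 8c, clock 36
[6] DMA t6→A (9c) ∥ CU B:t5 (6c) ⇒ 9c, clock 45
[7] DMA idle ∥ CU A:t6 (4c) ⇒ 4c, clock 49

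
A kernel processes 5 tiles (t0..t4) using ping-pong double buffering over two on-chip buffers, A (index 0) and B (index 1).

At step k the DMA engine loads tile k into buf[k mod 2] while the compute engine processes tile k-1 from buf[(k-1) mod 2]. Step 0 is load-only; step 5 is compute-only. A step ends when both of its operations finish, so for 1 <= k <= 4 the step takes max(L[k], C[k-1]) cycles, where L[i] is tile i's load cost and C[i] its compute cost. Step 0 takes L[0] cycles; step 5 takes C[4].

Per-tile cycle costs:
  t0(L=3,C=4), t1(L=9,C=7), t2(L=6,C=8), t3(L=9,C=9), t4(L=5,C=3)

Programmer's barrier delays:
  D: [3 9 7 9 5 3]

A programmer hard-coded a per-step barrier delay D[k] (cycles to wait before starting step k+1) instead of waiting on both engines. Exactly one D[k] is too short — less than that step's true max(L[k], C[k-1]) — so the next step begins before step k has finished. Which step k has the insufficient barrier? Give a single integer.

hazard at step 4

k=0 barrier L[0]=3→3c, D[0]=3 ok
k=1 barrier max(L[1]=9,C[0]=4)→9c, D[1]=9 ok
k=2 barrier max(L[2]=6,C[1]=7)→7c, D[2]=7 ok
k=3 barrier max(L[3]=9,C[2]=8)→9c, D[3]=9 ok
k=4 barrier max(L[4]=5,C[3]=9)→9c, D[4]=5 SHORT
k=5 barrier C[4]=3→3c, D[5]=3 ok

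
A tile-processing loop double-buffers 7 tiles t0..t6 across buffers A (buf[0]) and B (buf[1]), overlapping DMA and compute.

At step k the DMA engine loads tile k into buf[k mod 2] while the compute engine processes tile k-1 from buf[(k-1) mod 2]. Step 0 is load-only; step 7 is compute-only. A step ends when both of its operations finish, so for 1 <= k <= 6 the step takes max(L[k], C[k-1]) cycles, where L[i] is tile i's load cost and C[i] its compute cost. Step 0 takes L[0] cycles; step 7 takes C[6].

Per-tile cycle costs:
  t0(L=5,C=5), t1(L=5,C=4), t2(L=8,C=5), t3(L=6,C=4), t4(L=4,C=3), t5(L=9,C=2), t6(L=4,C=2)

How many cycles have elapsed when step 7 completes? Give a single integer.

end_cycle[7] = 43

[0] DMA t0→A (5c) ∥ CU idle ⇒ 5c, clock 5
[1] DMA t1→B (5c) ∥ CU A:t0 (5c) ⇒ 5c, clock 10
[2] DMA t2→A (8c) ∥ CU B:t1 (4c) ⇒ 8c, clock 18
[3] DMA t3→B (6c) ∥ CU A:t2 (5c) ⇒ 6c, clock 24
[4] DMA t4→A (4c) ∥ CU B:t3 (4c) ⇒ 4c, clock 28
[5] DMA t5→B (9c) ∥ CU A:t4 (3c) ⇒ 9c, clock 37
[6] DMA t6→A (4c) ∥ CU B:t5 (2c) ⇒ 4c, clock 41
[7] DMA idle ∥ CU A:t6 (2c) ⇒ 2c, clock 43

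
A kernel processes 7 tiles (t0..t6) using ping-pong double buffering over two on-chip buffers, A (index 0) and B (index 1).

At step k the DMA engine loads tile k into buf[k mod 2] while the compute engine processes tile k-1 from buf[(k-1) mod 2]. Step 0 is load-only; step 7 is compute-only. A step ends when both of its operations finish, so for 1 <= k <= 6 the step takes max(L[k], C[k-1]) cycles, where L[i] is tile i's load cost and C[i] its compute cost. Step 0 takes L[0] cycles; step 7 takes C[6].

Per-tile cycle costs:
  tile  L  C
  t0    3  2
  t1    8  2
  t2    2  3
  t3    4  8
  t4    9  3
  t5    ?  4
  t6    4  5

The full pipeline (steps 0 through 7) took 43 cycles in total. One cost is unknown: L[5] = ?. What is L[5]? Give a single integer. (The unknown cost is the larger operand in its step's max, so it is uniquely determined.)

L[5] = 8

step 0 | dur = L[0]=3 = 3
step 1 | dur = max(L[1]=8, C[0]=2) = 8
step 2 | dur = max(L[2]=2, C[1]=2) = 2
step 3 | dur = max(L[3]=4, C[2]=3) = 4
step 4 | dur = max(L[4]=9, C[3]=8) = 9
step 5 | dur = max(L[5]=?, C[4]=3) = L[5]  (unknown; binding)
step 6 | dur = max(L[6]=4, C[5]=4) = 4
step 7 | dur = C[6]=5 = 5
sum of known step durations = 35
dur[5] = total - known = 43 - 35 = 8
L[5] is the binding max in step 5, so L[5] = dur[5] = 8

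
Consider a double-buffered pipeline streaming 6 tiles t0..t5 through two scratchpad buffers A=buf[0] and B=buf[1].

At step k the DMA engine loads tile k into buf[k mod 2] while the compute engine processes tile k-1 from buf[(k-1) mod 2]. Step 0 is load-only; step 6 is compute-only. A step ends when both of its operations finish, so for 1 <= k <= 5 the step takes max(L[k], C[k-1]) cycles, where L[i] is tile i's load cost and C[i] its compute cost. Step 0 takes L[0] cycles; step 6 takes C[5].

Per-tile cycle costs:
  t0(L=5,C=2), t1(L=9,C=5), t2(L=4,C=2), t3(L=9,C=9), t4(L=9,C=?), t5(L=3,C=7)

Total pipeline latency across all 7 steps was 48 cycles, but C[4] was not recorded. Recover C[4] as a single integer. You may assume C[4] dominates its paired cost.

C[4] = 4

step 0: dur = L[0]=5 = 5
step 1: dur = max(L[1]=9, C[0]=2) = 9
step 2: dur = max(L[2]=4, C[1]=5) = 5
step 3: dur = max(L[3]=9, C[2]=2) = 9
step 4: dur = max(L[4]=9, C[3]=9) = 9
step 5: dur = max(L[5]=3, C[4]=?) = C[4]  (unknown; binding)
step 6: dur = C[5]=7 = 7
sum of known step durations = 44
dur[5] = total - known = 48 - 44 = 4
C[4] is the binding max in step 5, so C[4] = dur[5] = 4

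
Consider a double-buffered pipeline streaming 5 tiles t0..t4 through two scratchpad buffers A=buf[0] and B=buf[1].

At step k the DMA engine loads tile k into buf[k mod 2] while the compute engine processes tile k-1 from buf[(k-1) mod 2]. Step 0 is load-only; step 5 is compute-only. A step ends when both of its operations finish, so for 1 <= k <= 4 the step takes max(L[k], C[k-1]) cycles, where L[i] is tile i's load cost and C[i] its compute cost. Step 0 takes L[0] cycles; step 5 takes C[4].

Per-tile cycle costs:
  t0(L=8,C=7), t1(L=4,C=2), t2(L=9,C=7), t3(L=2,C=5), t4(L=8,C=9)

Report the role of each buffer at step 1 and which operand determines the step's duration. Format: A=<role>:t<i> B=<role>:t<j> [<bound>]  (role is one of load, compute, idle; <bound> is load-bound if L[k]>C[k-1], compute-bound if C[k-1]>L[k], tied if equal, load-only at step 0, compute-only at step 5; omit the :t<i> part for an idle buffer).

step 1: A=compute:t0 B=load:t1 [compute-bound]

[0] DMA t0→A (8c) ∥ CU idle ⇒ 8c, clock 8
[1] DMA t1→B (4c) ∥ CU A:t0 (7c) ⇒ 7c, clock 15
[2] DMA t2→A (9c) ∥ CU B:t1 (2c) ⇒ 9c, clock 24
[3] DMA t3→B (2c) ∥ CU A:t2 (7c) ⇒ 7c, clock 31
[4] DMA t4→A (8c) ∥ CU B:t3 (5c) ⇒ 8c, clock 39
[5] DMA idle ∥ CU A:t4 (9c) ⇒ 9c, clock 48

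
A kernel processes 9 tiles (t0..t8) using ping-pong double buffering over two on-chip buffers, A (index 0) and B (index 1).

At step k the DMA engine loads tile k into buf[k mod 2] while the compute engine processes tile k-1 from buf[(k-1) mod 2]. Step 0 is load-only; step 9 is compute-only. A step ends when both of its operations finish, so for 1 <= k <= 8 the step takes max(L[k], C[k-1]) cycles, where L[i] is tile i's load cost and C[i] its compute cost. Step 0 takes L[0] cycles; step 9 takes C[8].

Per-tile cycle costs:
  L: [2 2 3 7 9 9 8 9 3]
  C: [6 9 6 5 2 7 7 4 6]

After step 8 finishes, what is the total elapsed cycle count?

k=0 load=t0/2c comp=- wait=2 total=2
k=1 load=t1/2c comp=t0/6c wait=6 total=8
k=2 load=t2/3c comp=t1/9c wait=9 total=17
k=3 load=t3/7c comp=t2/6c wait=7 total=24
k=4 load=t4/9c comp=t3/5c wait=9 total=33
k=5 load=t5/9c comp=t4/2c wait=9 total=42
k=6 load=t6/8c comp=t5/7c wait=8 total=50
k=7 load=t7/9c comp=t6/7c wait=9 total=59
k=8 load=t8/3c comp=t7/4c wait=4 total=63
k=9 load=- comp=t8/6c wait=6 total=69

end_cycle[8] = 63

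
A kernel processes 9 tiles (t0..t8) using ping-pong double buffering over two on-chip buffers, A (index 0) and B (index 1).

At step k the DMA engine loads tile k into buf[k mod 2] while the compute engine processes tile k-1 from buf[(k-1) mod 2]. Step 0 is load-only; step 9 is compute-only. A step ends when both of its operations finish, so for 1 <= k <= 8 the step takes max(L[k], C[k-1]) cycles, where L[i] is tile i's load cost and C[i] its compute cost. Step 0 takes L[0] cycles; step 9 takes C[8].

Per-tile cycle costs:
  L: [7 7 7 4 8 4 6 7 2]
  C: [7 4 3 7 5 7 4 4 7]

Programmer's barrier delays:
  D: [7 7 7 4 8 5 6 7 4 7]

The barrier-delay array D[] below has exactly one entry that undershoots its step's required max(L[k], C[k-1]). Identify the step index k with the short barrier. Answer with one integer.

hazard at step 6

[0] required=L[0]=7=7 vs D=7 ok
[1] required=max(L[1]=7,C[0]=7)=7 vs D=7 ok
[2] required=max(L[2]=7,C[1]=4)=7 vs D=7 ok
[3] required=max(L[3]=4,C[2]=3)=4 vs D=4 ok
[4] required=max(L[4]=8,C[3]=7)=8 vs D=8 ok
[5] required=max(L[5]=4,C[4]=5)=5 vs D=5 ok
[6] required=max(L[6]=6,C[5]=7)=7 vs D=6 SHORT
[7] required=max(L[7]=7,C[6]=4)=7 vs D=7 ok
[8] required=max(L[8]=2,C[7]=4)=4 vs D=4 ok
[9] required=C[8]=7=7 vs D=7 ok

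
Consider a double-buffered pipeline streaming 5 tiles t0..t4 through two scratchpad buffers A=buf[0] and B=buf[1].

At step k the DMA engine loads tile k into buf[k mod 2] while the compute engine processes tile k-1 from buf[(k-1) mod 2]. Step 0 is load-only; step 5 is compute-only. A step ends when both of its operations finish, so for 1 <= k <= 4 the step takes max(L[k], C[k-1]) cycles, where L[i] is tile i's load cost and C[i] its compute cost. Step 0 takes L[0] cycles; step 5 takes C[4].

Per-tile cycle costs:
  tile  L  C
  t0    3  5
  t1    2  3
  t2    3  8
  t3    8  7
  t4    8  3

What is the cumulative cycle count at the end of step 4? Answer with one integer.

end_cycle[4] = 27

step 0: L[0]=3 → dur=3, Σ=3 | A=load:t0 B=idle [load-only]
step 1: L[1]=2 C[0]=5 → dur=5, Σ=8 | A=compute:t0 B=load:t1 [compute-bound]
step 2: L[2]=3 C[1]=3 → dur=3, Σ=11 | A=load:t2 B=compute:t1 [tied]
step 3: L[3]=8 C[2]=8 → dur=8, Σ=19 | A=compute:t2 B=load:t3 [tied]
step 4: L[4]=8 C[3]=7 → dur=8, Σ=27 | A=load:t4 B=compute:t3 [load-bound]
step 5: C[4]=3 → dur=3, Σ=30 | A=compute:t4 B=idle [compute-only]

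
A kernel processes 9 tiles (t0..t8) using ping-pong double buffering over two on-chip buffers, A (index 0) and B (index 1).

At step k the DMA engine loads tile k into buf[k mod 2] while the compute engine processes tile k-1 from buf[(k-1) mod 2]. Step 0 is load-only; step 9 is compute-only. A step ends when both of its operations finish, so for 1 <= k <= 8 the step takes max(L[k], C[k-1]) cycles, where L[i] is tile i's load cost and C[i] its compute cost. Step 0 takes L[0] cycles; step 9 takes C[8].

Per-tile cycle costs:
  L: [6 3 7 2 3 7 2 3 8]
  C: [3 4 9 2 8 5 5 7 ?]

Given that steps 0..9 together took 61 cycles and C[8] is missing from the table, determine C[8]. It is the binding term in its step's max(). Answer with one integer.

C[8] = 7

step 0 → dur = L[0]=6 = 6
step 1 → dur = max(L[1]=3, C[0]=3) = 3
step 2 → dur = max(L[2]=7, C[1]=4) = 7
step 3 → dur = max(L[3]=2, C[2]=9) = 9
step 4 → dur = max(L[4]=3, C[3]=2) = 3
step 5 → dur = max(L[5]=7, C[4]=8) = 8
step 6 → dur = max(L[6]=2, C[5]=5) = 5
step 7 → dur = max(L[7]=3, C[6]=5) = 5
step 8 → dur = max(L[8]=8, C[7]=7) = 8
step 9 → dur = C[8]=? = C[8]  (unknown; binding)
sum of known step durations = 54
dur[9] = total - known = 61 - 54 = 7
C[8] is the binding max in step 9, so C[8] = dur[9] = 7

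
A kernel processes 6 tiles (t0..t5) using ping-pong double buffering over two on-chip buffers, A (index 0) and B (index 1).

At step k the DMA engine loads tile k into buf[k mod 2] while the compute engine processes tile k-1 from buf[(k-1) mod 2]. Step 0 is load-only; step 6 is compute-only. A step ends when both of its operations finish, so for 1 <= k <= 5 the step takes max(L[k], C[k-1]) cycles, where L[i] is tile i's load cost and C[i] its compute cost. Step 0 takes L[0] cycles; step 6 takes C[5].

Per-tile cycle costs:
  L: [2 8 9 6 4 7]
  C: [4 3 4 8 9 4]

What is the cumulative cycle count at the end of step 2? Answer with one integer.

end_cycle[2] = 19

step 0: L[0]=2 → dur=2, Σ=2 | A=load:t0 B=idle [load-only]
step 1: L[1]=8 C[0]=4 → dur=8, Σ=10 | A=compute:t0 B=load:t1 [load-bound]
step 2: L[2]=9 C[1]=3 → dur=9, Σ=19 | A=load:t2 B=compute:t1 [load-bound]
step 3: L[3]=6 C[2]=4 → dur=6, Σ=25 | A=compute:t2 B=load:t3 [load-bound]
step 4: L[4]=4 C[3]=8 → dur=8, Σ=33 | A=load:t4 B=compute:t3 [compute-bound]
step 5: L[5]=7 C[4]=9 → dur=9, Σ=42 | A=compute:t4 B=load:t5 [compute-bound]
step 6: C[5]=4 → dur=4, Σ=46 | A=idle B=compute:t5 [compute-only]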